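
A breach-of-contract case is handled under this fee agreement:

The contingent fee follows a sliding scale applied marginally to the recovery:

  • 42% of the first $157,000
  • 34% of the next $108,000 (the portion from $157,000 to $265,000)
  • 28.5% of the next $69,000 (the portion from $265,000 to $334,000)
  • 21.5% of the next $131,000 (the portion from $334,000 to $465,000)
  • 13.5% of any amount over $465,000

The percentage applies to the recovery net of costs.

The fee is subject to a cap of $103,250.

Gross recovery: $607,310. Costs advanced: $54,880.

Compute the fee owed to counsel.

$103,250.00

Fee base (net of costs): $607,310 − $54,880 = $552,430
First $157,000 at 42% = $65,940.00
Next $108,000 at 34% = $36,720.00
Next $69,000 at 28.5% = $19,665.00
Next $131,000 at 21.5% = $28,165.00
Remaining $87,430 at 13.5% = $11,803.05
Fee: $65,940.00 + $36,720.00 + $19,665.00 + $28,165.00 + $11,803.05 = $162,293.05
$162,293.05 exceeds the $103,250 cap, so the fee is capped at $103,250.00.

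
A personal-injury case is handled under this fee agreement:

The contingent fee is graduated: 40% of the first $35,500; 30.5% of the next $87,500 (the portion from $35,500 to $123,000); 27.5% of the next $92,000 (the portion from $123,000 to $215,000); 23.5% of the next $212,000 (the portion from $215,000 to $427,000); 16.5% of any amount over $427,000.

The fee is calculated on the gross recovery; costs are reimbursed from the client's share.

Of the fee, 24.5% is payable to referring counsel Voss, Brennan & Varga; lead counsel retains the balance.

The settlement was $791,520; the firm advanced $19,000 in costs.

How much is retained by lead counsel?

Fee base is the gross recovery, $791,520; costs are reimbursed separately.
First $35,500 at 40% = $14,200.00
Next $87,500 at 30.5% = $26,687.50
Next $92,000 at 27.5% = $25,300.00
Next $212,000 at 23.5% = $49,820.00
Remaining $364,520 at 16.5% = $60,145.80
Fee: $14,200.00 + $26,687.50 + $25,300.00 + $49,820.00 + $60,145.80 = $176,153.30
Referral share: 24.5% of $176,153.30 = $43,157.56; lead counsel retains $176,153.30 − $43,157.56 = $132,995.74.

$132,995.74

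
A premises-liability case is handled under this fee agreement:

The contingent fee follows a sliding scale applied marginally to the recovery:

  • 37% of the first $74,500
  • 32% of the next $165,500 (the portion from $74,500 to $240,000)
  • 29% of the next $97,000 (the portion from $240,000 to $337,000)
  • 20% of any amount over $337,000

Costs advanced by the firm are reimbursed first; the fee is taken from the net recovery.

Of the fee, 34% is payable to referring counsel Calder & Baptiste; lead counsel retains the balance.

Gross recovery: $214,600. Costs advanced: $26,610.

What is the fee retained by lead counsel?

Fee base (net of costs): $214,600 − $26,610 = $187,990
First $74,500 at 37% = $27,565.00
Remaining $113,490 at 32% = $36,316.80
Fee: $27,565.00 + $36,316.80 = $63,881.80
Referral share: 34% of $63,881.80 = $21,719.81; lead counsel retains $63,881.80 − $21,719.81 = $42,161.99.

$42,161.99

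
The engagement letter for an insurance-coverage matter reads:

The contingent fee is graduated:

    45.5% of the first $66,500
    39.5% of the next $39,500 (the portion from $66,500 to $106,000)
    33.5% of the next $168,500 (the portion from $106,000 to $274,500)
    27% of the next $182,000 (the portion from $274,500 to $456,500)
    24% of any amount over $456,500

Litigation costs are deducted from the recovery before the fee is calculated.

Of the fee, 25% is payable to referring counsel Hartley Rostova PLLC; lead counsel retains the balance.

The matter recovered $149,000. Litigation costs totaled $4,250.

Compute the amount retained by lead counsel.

Fee base (net of costs): $149,000 − $4,250 = $144,750
First $66,500 at 45.5% = $30,257.50
Next $39,500 at 39.5% = $15,602.50
Remaining $38,750 at 33.5% = $12,981.25
Fee: $30,257.50 + $15,602.50 + $12,981.25 = $58,841.25
Referral share: 25% of $58,841.25 = $14,710.31; lead counsel retains $58,841.25 − $14,710.31 = $44,130.94.

$44,130.94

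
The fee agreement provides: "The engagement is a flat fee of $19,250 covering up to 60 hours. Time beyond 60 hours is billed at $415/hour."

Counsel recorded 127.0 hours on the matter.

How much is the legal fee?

$47,055.00

Flat fee: $19,250.00
Excess hours: 127.0 − 60 = 67.0
Overrun: 67.0 × $415 = $27,805.00
Total: $19,250.00 + $27,805.00 = $47,055.00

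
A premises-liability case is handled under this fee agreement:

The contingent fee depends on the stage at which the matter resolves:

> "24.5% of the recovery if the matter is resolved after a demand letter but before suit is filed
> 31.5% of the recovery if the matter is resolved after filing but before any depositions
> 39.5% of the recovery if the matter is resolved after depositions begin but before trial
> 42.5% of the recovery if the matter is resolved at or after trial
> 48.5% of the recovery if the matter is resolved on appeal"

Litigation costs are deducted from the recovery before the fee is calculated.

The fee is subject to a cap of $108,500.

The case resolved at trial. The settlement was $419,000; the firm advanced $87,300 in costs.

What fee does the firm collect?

$108,500.00

Fee base (net of costs): $419,000 − $87,300 = $331,700
The matter resolved at trial, so the 42.5% rate applies.
$331,700 × 42.5% = $140,972.50
$140,972.50 exceeds the $108,500 cap, so the fee is capped at $108,500.00.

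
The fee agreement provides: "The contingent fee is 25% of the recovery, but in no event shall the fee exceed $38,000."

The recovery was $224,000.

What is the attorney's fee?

25% of $224,000 = $56,000.00
That exceeds the $38,000 cap, so the fee is capped at $38,000.

$38,000.00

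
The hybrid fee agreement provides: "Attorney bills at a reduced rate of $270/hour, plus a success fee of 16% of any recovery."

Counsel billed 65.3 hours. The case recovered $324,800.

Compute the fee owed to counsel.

Hourly: 65.3 × $270 = $17,631.00
Success fee: 16% of $324,800 = $51,968.00
Total: $17,631.00 + $51,968.00 = $69,599.00

$69,599.00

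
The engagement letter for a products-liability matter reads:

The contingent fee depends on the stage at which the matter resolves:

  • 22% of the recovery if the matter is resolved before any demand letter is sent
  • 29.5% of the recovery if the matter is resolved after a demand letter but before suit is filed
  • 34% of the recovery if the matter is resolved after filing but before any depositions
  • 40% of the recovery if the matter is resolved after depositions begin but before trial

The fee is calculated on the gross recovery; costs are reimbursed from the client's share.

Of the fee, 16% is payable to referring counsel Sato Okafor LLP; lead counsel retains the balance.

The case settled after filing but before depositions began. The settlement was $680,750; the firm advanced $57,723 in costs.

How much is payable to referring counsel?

Fee base is the gross recovery, $680,750; costs are reimbursed separately.
The matter settled after filing but before depositions began, so the 34% rate applies.
$680,750 × 34% = $231,455.00
Referral share: 16% of $231,455.00 = $37,032.80; lead counsel retains $231,455.00 − $37,032.80 = $194,422.20.

$37,032.80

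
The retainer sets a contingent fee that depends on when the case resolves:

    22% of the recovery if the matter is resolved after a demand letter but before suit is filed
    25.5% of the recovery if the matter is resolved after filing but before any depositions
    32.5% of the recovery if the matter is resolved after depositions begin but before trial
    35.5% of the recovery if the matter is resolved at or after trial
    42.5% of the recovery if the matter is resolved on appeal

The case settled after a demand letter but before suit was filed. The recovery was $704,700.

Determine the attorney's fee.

$155,034.00

The matter settled after a demand letter but before suit was filed, so the 22% rate applies.
$704,700 × 22% = $155,034.00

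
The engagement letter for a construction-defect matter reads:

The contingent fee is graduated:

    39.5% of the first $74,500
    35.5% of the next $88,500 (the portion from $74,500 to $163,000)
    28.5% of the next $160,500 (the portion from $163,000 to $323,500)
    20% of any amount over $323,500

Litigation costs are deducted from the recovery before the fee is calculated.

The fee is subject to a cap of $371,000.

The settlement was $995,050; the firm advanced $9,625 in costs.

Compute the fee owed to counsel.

$238,972.50

Fee base (net of costs): $995,050 − $9,625 = $985,425
First $74,500 at 39.5% = $29,427.50
Next $88,500 at 35.5% = $31,417.50
Next $160,500 at 28.5% = $45,742.50
Remaining $661,925 at 20% = $132,385.00
Fee: $29,427.50 + $31,417.50 + $45,742.50 + $132,385.00 = $238,972.50
$238,972.50 is under the $371,000 cap.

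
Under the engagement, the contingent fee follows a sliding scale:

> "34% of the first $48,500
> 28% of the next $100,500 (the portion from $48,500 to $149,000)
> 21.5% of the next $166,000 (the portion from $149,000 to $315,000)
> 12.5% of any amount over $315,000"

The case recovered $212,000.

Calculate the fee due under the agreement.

$58,175.00

First $48,500 at 34% = $16,490.00
Next $100,500 at 28% = $28,140.00
Remaining $63,000 at 21.5% = $13,545.00
Fee: $16,490.00 + $28,140.00 + $13,545.00 = $58,175.00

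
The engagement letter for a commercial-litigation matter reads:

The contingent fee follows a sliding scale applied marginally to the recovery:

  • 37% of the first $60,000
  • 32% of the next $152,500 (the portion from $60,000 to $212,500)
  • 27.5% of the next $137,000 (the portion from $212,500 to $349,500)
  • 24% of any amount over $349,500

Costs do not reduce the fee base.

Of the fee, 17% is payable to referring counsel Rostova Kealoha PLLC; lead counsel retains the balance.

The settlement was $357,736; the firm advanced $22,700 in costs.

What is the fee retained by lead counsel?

$91,840.86

Fee base is the gross recovery, $357,736; costs are reimbursed separately.
First $60,000 at 37% = $22,200.00
Next $152,500 at 32% = $48,800.00
Next $137,000 at 27.5% = $37,675.00
Remaining $8,236 at 24% = $1,976.64
Fee: $22,200.00 + $48,800.00 + $37,675.00 + $1,976.64 = $110,651.64
Referral share: 17% of $110,651.64 = $18,810.78; lead counsel retains $110,651.64 − $18,810.78 = $91,840.86.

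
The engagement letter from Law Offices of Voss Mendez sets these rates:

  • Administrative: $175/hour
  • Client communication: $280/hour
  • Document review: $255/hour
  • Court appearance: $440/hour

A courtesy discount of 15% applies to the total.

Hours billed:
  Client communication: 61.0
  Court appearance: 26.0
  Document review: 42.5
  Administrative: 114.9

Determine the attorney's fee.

Administrative: 114.9 × $175 = $20,107.50
Client communication: 61.0 × $280 = $17,080.00
Document review: 42.5 × $255 = $10,837.50
Court appearance: 26.0 × $440 = $11,440.00
Subtotal: $59,465.00
Less 15% discount: −$8,919.75
Total: $59,465.00 − $8,919.75 = $50,545.25

$50,545.25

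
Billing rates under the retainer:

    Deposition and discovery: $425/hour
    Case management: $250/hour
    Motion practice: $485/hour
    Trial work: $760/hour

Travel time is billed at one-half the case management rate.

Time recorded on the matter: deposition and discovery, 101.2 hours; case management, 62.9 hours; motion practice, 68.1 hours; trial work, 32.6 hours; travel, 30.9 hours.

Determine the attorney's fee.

Deposition and discovery: 101.2 × $425 = $43,010.00
Case management: 62.9 × $250 = $15,725.00
Motion practice: 68.1 × $485 = $33,028.50
Trial work: 32.6 × $760 = $24,776.00
Subtotal: $43,010.00 + $15,725.00 + $33,028.50 + $24,776.00 = $116,539.50
Travel: 30.9 × ($250 ÷ 2) = 30.9 × $125.00 = $3,862.50
Total: $116,539.50 + $3,862.50 = $120,402.00

$120,402.00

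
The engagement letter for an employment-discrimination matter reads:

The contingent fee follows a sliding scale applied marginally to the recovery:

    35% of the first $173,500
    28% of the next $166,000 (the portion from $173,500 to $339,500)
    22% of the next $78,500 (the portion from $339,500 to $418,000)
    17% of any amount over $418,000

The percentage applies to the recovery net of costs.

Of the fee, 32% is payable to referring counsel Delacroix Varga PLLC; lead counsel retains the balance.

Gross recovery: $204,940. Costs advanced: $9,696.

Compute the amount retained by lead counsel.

Fee base (net of costs): $204,940 − $9,696 = $195,244
First $173,500 at 35% = $60,725.00
Remaining $21,744 at 28% = $6,088.32
Fee: $60,725.00 + $6,088.32 = $66,813.32
Referral share: 32% of $66,813.32 = $21,380.26; lead counsel retains $66,813.32 − $21,380.26 = $45,433.06.

$45,433.06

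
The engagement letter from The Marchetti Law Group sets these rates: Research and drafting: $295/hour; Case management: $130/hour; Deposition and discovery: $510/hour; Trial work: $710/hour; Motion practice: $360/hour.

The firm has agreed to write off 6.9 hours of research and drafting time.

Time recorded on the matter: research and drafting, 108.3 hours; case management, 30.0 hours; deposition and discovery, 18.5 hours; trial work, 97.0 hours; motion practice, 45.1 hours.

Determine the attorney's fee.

Research and drafting: 108.3 × $295 = $31,948.50
Case management: 30.0 × $130 = $3,900.00
Deposition and discovery: 18.5 × $510 = $9,435.00
Trial work: 97.0 × $710 = $68,870.00
Motion practice: 45.1 × $360 = $16,236.00
Subtotal: $130,389.50
Write-off: 6.9 × $295 = $2,035.50
Total: $130,389.50 − $2,035.50 = $128,354.00

$128,354.00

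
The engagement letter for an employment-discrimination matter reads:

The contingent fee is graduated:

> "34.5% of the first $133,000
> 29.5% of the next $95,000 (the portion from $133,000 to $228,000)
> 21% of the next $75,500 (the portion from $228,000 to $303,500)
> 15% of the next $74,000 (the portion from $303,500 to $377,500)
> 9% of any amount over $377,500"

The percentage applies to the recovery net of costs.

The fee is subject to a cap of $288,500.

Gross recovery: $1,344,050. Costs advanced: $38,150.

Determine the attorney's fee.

$184,421.00

Fee base (net of costs): $1,344,050 − $38,150 = $1,305,900
First $133,000 at 34.5% = $45,885.00
Next $95,000 at 29.5% = $28,025.00
Next $75,500 at 21% = $15,855.00
Next $74,000 at 15% = $11,100.00
Remaining $928,400 at 9% = $83,556.00
Fee: $45,885.00 + $28,025.00 + $15,855.00 + $11,100.00 + $83,556.00 = $184,421.00
$184,421.00 is under the $288,500 cap.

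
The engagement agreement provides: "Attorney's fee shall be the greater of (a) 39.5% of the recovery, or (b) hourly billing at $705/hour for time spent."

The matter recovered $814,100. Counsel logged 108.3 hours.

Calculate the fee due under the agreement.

(a) 39.5% of $814,100 = $321,569.50
(b) 108.3 × $705 = $76,351.50
The greater is (a): $321,569.50.

$321,569.50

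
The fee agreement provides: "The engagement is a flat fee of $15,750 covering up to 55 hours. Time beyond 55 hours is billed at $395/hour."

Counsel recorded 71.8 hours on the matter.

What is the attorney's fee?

Flat fee: $15,750.00
Excess hours: 71.8 − 55 = 16.8
Overrun: 16.8 × $395 = $6,636.00
Total: $15,750.00 + $6,636.00 = $22,386.00

$22,386.00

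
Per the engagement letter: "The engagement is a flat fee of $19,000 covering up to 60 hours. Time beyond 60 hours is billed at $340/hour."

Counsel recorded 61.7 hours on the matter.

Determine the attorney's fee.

$19,578.00

Flat fee: $19,000.00
Excess hours: 61.7 − 60 = 1.7
Overrun: 1.7 × $340 = $578.00
Total: $19,000.00 + $578.00 = $19,578.00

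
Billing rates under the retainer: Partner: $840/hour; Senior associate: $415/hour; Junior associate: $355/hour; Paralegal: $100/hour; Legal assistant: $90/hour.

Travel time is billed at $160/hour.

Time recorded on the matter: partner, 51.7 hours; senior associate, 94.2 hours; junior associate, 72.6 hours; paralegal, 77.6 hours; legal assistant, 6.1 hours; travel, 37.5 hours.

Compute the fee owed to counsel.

Partner: 51.7 × $840 = $43,428.00
Senior associate: 94.2 × $415 = $39,093.00
Junior associate: 72.6 × $355 = $25,773.00
Paralegal: 77.6 × $100 = $7,760.00
Legal assistant: 6.1 × $90 = $549.00
Subtotal: $43,428.00 + $39,093.00 + $25,773.00 + $7,760.00 + $549.00 = $116,603.00
Travel: 37.5 × $160 = $6,000.00
Total: $116,603.00 + $6,000.00 = $122,603.00

$122,603.00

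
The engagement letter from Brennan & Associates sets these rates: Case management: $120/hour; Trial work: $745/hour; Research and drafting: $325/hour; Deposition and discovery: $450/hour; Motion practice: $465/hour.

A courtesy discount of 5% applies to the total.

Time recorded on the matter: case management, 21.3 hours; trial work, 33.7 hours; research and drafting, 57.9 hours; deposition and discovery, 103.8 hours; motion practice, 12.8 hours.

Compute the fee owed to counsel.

$94,184.90

Case management: 21.3 × $120 = $2,556.00
Trial work: 33.7 × $745 = $25,106.50
Research and drafting: 57.9 × $325 = $18,817.50
Deposition and discovery: 103.8 × $450 = $46,710.00
Motion practice: 12.8 × $465 = $5,952.00
Subtotal: $99,142.00
Less 5% discount: −$4,957.10
Total: $99,142.00 − $4,957.10 = $94,184.90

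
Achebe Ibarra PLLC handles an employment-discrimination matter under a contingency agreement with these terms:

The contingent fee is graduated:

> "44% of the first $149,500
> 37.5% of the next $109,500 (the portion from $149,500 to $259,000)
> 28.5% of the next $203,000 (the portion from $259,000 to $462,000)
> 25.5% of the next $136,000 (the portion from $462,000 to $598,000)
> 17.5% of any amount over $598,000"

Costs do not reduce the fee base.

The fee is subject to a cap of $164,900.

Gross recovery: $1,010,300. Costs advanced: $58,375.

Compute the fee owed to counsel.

Fee base is the gross recovery, $1,010,300; costs are reimbursed separately.
First $149,500 at 44% = $65,780.00
Next $109,500 at 37.5% = $41,062.50
Next $203,000 at 28.5% = $57,855.00
Next $136,000 at 25.5% = $34,680.00
Remaining $412,300 at 17.5% = $72,152.50
Fee: $65,780.00 + $41,062.50 + $57,855.00 + $34,680.00 + $72,152.50 = $271,530.00
$271,530.00 exceeds the $164,900 cap, so the fee is capped at $164,900.00.

$164,900.00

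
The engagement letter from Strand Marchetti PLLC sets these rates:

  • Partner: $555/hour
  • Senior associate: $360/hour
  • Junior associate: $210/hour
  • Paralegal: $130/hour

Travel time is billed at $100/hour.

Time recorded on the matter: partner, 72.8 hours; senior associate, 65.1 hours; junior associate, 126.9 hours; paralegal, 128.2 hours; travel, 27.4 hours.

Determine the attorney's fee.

Partner: 72.8 × $555 = $40,404.00
Senior associate: 65.1 × $360 = $23,436.00
Junior associate: 126.9 × $210 = $26,649.00
Paralegal: 128.2 × $130 = $16,666.00
Subtotal: $40,404.00 + $23,436.00 + $26,649.00 + $16,666.00 = $107,155.00
Travel: 27.4 × $100 = $2,740.00
Total: $107,155.00 + $2,740.00 = $109,895.00

$109,895.00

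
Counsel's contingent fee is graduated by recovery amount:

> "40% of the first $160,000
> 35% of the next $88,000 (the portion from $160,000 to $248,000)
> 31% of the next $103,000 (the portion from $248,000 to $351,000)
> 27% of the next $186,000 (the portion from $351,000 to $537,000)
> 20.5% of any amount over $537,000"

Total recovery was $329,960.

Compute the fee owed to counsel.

$120,207.60

First $160,000 at 40% = $64,000.00
Next $88,000 at 35% = $30,800.00
Remaining $81,960 at 31% = $25,407.60
Fee: $64,000.00 + $30,800.00 + $25,407.60 = $120,207.60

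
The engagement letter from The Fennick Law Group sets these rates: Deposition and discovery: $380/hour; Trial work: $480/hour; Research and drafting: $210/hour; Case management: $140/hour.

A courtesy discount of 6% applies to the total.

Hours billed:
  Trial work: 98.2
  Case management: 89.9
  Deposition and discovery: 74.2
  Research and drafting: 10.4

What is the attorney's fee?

Deposition and discovery: 74.2 × $380 = $28,196.00
Trial work: 98.2 × $480 = $47,136.00
Research and drafting: 10.4 × $210 = $2,184.00
Case management: 89.9 × $140 = $12,586.00
Subtotal: $90,102.00
Less 6% discount: −$5,406.12
Total: $90,102.00 − $5,406.12 = $84,695.88

$84,695.88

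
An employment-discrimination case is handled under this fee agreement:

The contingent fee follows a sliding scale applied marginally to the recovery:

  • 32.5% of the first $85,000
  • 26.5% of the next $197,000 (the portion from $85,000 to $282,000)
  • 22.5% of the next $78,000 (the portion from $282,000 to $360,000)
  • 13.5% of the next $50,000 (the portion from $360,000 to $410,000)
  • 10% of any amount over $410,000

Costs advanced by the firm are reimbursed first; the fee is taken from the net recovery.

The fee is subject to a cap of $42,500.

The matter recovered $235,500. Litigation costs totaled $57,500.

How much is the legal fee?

$42,500.00

Fee base (net of costs): $235,500 − $57,500 = $178,000
First $85,000 at 32.5% = $27,625.00
Remaining $93,000 at 26.5% = $24,645.00
Fee: $27,625.00 + $24,645.00 = $52,270.00
$52,270.00 exceeds the $42,500 cap, so the fee is capped at $42,500.00.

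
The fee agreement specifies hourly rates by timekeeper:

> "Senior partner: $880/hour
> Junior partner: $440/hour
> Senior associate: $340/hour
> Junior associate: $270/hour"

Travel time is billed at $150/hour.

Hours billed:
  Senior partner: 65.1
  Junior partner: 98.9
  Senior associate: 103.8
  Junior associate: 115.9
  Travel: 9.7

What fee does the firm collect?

$168,844.00

Senior partner: 65.1 × $880 = $57,288.00
Junior partner: 98.9 × $440 = $43,516.00
Senior associate: 103.8 × $340 = $35,292.00
Junior associate: 115.9 × $270 = $31,293.00
Subtotal: $57,288.00 + $43,516.00 + $35,292.00 + $31,293.00 = $167,389.00
Travel: 9.7 × $150 = $1,455.00
Total: $167,389.00 + $1,455.00 = $168,844.00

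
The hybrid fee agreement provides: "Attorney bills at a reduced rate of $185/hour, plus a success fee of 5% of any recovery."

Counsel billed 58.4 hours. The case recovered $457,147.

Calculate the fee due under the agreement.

$33,661.35

Hourly: 58.4 × $185 = $10,804.00
Success fee: 5% of $457,147 = $22,857.35
Total: $10,804.00 + $22,857.35 = $33,661.35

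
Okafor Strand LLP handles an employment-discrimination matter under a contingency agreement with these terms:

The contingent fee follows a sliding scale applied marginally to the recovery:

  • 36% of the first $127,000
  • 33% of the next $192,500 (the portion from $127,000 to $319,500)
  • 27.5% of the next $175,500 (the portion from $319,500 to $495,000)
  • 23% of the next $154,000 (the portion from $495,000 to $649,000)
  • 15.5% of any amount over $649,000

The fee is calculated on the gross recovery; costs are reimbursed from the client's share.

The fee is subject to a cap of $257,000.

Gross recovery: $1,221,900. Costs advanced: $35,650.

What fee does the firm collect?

Fee base is the gross recovery, $1,221,900; costs are reimbursed separately.
First $127,000 at 36% = $45,720.00
Next $192,500 at 33% = $63,525.00
Next $175,500 at 27.5% = $48,262.50
Next $154,000 at 23% = $35,420.00
Remaining $572,900 at 15.5% = $88,799.50
Fee: $45,720.00 + $63,525.00 + $48,262.50 + $35,420.00 + $88,799.50 = $281,727.00
$281,727.00 exceeds the $257,000 cap, so the fee is capped at $257,000.00.

$257,000.00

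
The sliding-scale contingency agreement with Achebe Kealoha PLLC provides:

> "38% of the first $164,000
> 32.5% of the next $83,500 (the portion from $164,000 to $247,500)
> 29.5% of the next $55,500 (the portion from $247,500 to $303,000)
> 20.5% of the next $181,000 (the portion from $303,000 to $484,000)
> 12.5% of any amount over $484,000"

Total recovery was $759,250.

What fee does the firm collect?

First $164,000 at 38% = $62,320.00
Next $83,500 at 32.5% = $27,137.50
Next $55,500 at 29.5% = $16,372.50
Next $181,000 at 20.5% = $37,105.00
Remaining $275,250 at 12.5% = $34,406.25
Fee: $62,320.00 + $27,137.50 + $16,372.50 + $37,105.00 + $34,406.25 = $177,341.25

$177,341.25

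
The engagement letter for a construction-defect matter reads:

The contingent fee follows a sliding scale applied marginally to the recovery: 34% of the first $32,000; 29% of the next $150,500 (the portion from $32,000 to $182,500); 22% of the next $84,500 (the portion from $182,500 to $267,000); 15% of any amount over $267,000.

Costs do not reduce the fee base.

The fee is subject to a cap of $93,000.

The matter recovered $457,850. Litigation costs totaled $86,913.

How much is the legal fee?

Fee base is the gross recovery, $457,850; costs are reimbursed separately.
First $32,000 at 34% = $10,880.00
Next $150,500 at 29% = $43,645.00
Next $84,500 at 22% = $18,590.00
Remaining $190,850 at 15% = $28,627.50
Fee: $10,880.00 + $43,645.00 + $18,590.00 + $28,627.50 = $101,742.50
$101,742.50 exceeds the $93,000 cap, so the fee is capped at $93,000.00.

$93,000.00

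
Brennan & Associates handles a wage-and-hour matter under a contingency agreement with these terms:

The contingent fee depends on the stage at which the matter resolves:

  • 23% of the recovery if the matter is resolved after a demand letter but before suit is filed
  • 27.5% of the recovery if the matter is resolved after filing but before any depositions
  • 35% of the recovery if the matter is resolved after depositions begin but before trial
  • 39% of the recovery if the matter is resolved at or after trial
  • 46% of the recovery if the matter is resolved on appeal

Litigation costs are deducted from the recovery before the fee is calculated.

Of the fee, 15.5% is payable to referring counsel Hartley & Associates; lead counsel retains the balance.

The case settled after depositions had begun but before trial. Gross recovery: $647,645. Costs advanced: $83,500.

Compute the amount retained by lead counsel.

Fee base (net of costs): $647,645 − $83,500 = $564,145
The matter settled after depositions had begun but before trial, so the 35% rate applies.
$564,145 × 35% = $197,450.75
Referral share: 15.5% of $197,450.75 = $30,604.87; lead counsel retains $197,450.75 − $30,604.87 = $166,845.88.

$166,845.88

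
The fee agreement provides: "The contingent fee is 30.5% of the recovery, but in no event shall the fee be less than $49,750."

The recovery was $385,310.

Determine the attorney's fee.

$117,519.55

30.5% of $385,310 = $117,519.55
That exceeds the $49,750 minimum.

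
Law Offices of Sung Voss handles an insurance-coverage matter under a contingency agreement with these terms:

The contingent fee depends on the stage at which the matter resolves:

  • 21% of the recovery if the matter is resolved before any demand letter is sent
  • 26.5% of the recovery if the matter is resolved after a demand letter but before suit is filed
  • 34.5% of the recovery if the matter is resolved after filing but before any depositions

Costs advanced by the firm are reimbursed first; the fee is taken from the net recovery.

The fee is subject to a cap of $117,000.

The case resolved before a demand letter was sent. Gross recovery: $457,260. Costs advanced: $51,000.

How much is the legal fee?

Fee base (net of costs): $457,260 − $51,000 = $406,260
The matter resolved before a demand letter was sent, so the 21% rate applies.
$406,260 × 21% = $85,314.60
$85,314.60 is under the $117,000 cap.

$85,314.60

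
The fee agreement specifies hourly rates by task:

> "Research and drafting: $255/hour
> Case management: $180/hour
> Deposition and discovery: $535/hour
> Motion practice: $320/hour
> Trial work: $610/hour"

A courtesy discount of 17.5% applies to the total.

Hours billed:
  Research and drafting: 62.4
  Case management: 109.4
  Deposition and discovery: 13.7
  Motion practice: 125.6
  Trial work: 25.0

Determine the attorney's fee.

Research and drafting: 62.4 × $255 = $15,912.00
Case management: 109.4 × $180 = $19,692.00
Deposition and discovery: 13.7 × $535 = $7,329.50
Motion practice: 125.6 × $320 = $40,192.00
Trial work: 25.0 × $610 = $15,250.00
Subtotal: $98,375.50
Less 17.5% discount: −$17,215.71
Total: $98,375.50 − $17,215.71 = $81,159.79

$81,159.79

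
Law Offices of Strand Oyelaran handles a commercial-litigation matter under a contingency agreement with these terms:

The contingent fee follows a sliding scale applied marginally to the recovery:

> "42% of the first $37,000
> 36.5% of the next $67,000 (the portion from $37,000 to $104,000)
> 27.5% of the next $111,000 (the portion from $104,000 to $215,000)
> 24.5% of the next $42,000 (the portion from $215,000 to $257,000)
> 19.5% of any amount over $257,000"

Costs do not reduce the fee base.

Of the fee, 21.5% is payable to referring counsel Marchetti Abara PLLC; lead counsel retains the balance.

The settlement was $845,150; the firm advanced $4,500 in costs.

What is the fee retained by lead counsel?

$153,466.91

Fee base is the gross recovery, $845,150; costs are reimbursed separately.
First $37,000 at 42% = $15,540.00
Next $67,000 at 36.5% = $24,455.00
Next $111,000 at 27.5% = $30,525.00
Next $42,000 at 24.5% = $10,290.00
Remaining $588,150 at 19.5% = $114,689.25
Fee: $15,540.00 + $24,455.00 + $30,525.00 + $10,290.00 + $114,689.25 = $195,499.25
Referral share: 21.5% of $195,499.25 = $42,032.34; lead counsel retains $195,499.25 − $42,032.34 = $153,466.91.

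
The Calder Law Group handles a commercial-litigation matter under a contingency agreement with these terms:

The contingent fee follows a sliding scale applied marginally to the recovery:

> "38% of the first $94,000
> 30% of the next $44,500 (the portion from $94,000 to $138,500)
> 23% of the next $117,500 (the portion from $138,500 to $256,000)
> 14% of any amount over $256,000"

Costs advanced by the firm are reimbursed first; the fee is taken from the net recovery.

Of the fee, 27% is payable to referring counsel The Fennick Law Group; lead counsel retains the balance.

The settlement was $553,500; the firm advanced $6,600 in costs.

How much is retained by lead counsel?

$85,279.33

Fee base (net of costs): $553,500 − $6,600 = $546,900
First $94,000 at 38% = $35,720.00
Next $44,500 at 30% = $13,350.00
Next $117,500 at 23% = $27,025.00
Remaining $290,900 at 14% = $40,726.00
Fee: $35,720.00 + $13,350.00 + $27,025.00 + $40,726.00 = $116,821.00
Referral share: 27% of $116,821.00 = $31,541.67; lead counsel retains $116,821.00 − $31,541.67 = $85,279.33.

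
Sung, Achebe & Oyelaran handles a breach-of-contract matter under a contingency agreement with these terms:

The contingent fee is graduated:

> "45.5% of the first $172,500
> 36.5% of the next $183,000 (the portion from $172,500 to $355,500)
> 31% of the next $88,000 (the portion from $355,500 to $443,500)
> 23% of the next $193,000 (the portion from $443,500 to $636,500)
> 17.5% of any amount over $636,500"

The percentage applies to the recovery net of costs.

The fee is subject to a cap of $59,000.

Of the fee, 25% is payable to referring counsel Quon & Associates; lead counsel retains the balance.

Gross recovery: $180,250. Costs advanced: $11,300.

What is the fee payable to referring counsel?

Fee base (net of costs): $180,250 − $11,300 = $168,950
First $168,950 at 45.5% = $76,872.25
$76,872.25 exceeds the $59,000 cap, so the fee is capped at $59,000.00.
Referral share: 25% of $59,000.00 = $14,750.00; lead counsel retains $59,000.00 − $14,750.00 = $44,250.00.

$14,750.00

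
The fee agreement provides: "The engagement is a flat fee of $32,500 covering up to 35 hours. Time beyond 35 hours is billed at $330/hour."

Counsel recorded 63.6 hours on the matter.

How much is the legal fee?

Flat fee: $32,500.00
Excess hours: 63.6 − 35 = 28.6
Overrun: 28.6 × $330 = $9,438.00
Total: $32,500.00 + $9,438.00 = $41,938.00

$41,938.00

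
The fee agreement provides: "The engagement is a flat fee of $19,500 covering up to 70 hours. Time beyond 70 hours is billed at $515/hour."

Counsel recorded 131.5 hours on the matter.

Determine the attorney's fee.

Flat fee: $19,500.00
Excess hours: 131.5 − 70 = 61.5
Overrun: 61.5 × $515 = $31,672.50
Total: $19,500.00 + $31,672.50 = $51,172.50

$51,172.50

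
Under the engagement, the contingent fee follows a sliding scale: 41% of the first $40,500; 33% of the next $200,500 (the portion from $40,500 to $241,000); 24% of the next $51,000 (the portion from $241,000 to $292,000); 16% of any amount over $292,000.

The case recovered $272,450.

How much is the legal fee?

$90,318.00

First $40,500 at 41% = $16,605.00
Next $200,500 at 33% = $66,165.00
Remaining $31,450 at 24% = $7,548.00
Fee: $16,605.00 + $66,165.00 + $7,548.00 = $90,318.00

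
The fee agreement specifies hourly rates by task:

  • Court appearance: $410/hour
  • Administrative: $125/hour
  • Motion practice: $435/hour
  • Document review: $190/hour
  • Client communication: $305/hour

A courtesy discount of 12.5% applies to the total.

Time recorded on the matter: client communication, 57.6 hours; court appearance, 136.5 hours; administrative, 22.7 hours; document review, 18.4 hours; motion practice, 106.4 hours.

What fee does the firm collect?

$110,381.69

Court appearance: 136.5 × $410 = $55,965.00
Administrative: 22.7 × $125 = $2,837.50
Motion practice: 106.4 × $435 = $46,284.00
Document review: 18.4 × $190 = $3,496.00
Client communication: 57.6 × $305 = $17,568.00
Subtotal: $126,150.50
Less 12.5% discount: −$15,768.81
Total: $126,150.50 − $15,768.81 = $110,381.69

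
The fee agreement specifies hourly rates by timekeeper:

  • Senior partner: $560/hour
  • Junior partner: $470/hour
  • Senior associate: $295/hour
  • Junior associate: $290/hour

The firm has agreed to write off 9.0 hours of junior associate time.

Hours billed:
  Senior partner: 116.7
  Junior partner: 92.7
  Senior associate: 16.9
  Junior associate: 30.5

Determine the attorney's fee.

$120,141.50

Senior partner: 116.7 × $560 = $65,352.00
Junior partner: 92.7 × $470 = $43,569.00
Senior associate: 16.9 × $295 = $4,985.50
Junior associate: 30.5 × $290 = $8,845.00
Subtotal: $122,751.50
Write-off: 9.0 × $290 = $2,610.00
Total: $122,751.50 − $2,610.00 = $120,141.50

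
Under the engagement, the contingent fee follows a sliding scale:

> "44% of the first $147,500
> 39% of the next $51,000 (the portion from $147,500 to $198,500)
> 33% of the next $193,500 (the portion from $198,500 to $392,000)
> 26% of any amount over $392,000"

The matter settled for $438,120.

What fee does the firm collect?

$160,636.20

First $147,500 at 44% = $64,900.00
Next $51,000 at 39% = $19,890.00
Next $193,500 at 33% = $63,855.00
Remaining $46,120 at 26% = $11,991.20
Fee: $64,900.00 + $19,890.00 + $63,855.00 + $11,991.20 = $160,636.20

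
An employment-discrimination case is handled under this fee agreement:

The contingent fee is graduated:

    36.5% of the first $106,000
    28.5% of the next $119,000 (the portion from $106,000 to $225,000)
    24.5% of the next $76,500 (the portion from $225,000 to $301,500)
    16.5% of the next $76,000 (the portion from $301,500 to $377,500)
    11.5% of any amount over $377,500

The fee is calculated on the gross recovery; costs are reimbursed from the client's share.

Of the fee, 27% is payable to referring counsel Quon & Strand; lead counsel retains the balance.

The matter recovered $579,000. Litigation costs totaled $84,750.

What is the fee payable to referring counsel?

Fee base is the gross recovery, $579,000; costs are reimbursed separately.
First $106,000 at 36.5% = $38,690.00
Next $119,000 at 28.5% = $33,915.00
Next $76,500 at 24.5% = $18,742.50
Next $76,000 at 16.5% = $12,540.00
Remaining $201,500 at 11.5% = $23,172.50
Fee: $38,690.00 + $33,915.00 + $18,742.50 + $12,540.00 + $23,172.50 = $127,060.00
Referral share: 27% of $127,060.00 = $34,306.20; lead counsel retains $127,060.00 − $34,306.20 = $92,753.80.

$34,306.20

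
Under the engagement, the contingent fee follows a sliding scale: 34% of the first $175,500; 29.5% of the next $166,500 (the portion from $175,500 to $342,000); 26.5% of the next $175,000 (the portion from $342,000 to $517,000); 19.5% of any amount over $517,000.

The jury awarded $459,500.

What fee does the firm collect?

$139,925.00

First $175,500 at 34% = $59,670.00
Next $166,500 at 29.5% = $49,117.50
Remaining $117,500 at 26.5% = $31,137.50
Fee: $59,670.00 + $49,117.50 + $31,137.50 = $139,925.00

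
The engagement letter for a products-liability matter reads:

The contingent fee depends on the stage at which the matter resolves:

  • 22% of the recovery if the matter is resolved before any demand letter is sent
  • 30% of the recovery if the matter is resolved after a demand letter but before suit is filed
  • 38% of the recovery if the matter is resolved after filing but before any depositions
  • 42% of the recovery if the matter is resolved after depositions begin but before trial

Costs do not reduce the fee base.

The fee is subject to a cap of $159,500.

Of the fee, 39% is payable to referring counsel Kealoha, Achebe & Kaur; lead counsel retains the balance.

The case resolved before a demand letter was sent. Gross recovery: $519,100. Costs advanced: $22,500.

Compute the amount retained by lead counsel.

$69,663.22

Fee base is the gross recovery, $519,100; costs are reimbursed separately.
The matter resolved before a demand letter was sent, so the 22% rate applies.
$519,100 × 22% = $114,202.00
$114,202.00 is under the $159,500 cap.
Referral share: 39% of $114,202.00 = $44,538.78; lead counsel retains $114,202.00 − $44,538.78 = $69,663.22.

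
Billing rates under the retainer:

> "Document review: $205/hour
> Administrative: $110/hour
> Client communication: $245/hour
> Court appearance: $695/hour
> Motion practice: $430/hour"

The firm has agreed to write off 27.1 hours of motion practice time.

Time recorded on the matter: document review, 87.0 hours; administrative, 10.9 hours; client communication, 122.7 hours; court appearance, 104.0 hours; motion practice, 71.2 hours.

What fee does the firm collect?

Document review: 87.0 × $205 = $17,835.00
Administrative: 10.9 × $110 = $1,199.00
Client communication: 122.7 × $245 = $30,061.50
Court appearance: 104.0 × $695 = $72,280.00
Motion practice: 71.2 × $430 = $30,616.00
Subtotal: $151,991.50
Write-off: 27.1 × $430 = $11,653.00
Total: $151,991.50 − $11,653.00 = $140,338.50

$140,338.50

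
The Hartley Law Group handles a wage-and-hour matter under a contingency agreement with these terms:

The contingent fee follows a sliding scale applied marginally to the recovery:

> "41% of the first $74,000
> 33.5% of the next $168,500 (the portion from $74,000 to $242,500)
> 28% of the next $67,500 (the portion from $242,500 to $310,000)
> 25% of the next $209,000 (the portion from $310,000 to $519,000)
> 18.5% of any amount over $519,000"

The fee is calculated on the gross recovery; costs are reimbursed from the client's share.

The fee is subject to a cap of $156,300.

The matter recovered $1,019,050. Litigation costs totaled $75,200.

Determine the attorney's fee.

$156,300.00

Fee base is the gross recovery, $1,019,050; costs are reimbursed separately.
First $74,000 at 41% = $30,340.00
Next $168,500 at 33.5% = $56,447.50
Next $67,500 at 28% = $18,900.00
Next $209,000 at 25% = $52,250.00
Remaining $500,050 at 18.5% = $92,509.25
Fee: $30,340.00 + $56,447.50 + $18,900.00 + $52,250.00 + $92,509.25 = $250,446.75
$250,446.75 exceeds the $156,300 cap, so the fee is capped at $156,300.00.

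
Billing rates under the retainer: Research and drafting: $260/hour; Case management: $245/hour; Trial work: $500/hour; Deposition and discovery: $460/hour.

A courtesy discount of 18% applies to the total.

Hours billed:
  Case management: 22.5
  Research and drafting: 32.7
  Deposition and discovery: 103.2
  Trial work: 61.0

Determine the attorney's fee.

Research and drafting: 32.7 × $260 = $8,502.00
Case management: 22.5 × $245 = $5,512.50
Trial work: 61.0 × $500 = $30,500.00
Deposition and discovery: 103.2 × $460 = $47,472.00
Subtotal: $91,986.50
Less 18% discount: −$16,557.57
Total: $91,986.50 − $16,557.57 = $75,428.93

$75,428.93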